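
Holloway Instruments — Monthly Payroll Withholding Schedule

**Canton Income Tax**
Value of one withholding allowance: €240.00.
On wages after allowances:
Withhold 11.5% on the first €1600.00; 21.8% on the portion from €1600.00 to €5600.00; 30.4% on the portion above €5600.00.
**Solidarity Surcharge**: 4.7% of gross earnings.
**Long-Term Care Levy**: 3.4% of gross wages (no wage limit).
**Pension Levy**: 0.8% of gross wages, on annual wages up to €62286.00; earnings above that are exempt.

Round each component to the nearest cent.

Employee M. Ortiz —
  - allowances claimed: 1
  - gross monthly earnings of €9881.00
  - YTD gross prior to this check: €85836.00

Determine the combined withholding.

€3084.82

Canton Income Tax: taxable = €9881.00 − 1×€240.00 = €9641.00
  €1056.00 + 30.4% × (€9641.00 − €5600.00) = €1056.00 + 30.4% × €4041.00 = €2284.46
Solidarity Surcharge: 4.7% × €9881.00 = €464.41
Long-Term Care Levy: 3.4% × €9881.00 = €335.95
Pension Levy: YTD €85836.00 ≥ cap €62286.00 → €0.00
Total: €2284.46 + €464.41 + €335.95 + €0.00 = €3084.82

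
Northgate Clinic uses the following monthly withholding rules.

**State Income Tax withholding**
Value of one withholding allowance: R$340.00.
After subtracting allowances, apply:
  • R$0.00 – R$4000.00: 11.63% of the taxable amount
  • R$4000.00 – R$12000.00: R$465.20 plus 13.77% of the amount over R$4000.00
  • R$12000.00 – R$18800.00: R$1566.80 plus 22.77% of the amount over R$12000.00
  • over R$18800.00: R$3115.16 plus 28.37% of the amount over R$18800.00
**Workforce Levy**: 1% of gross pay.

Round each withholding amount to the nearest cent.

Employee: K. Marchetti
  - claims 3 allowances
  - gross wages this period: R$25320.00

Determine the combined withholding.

R$4928.71

State Income Tax: taxable = R$25320.00 − 3×R$340.00 = R$24300.00
  R$3115.16 + 28.37% × (R$24300.00 − R$18800.00) = R$3115.16 + 28.37% × R$5500.00 = R$4675.51
Workforce Levy: 1% × R$25320.00 = R$253.20
Total: R$4675.51 + R$253.20 = R$4928.71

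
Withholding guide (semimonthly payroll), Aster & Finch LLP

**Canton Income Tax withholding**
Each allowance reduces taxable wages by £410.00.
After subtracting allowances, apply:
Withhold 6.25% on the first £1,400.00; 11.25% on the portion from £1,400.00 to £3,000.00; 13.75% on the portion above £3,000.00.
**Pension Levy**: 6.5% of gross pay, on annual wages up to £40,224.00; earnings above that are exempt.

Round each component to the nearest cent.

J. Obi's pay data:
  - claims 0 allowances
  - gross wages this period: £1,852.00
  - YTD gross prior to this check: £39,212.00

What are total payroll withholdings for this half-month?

£204.13

Canton Income Tax: taxable = £1,852.00
  £87.50 + 11.25% × (£1,852.00 − £1,400.00) = £87.50 + 11.25% × £452.00 = £138.35
Pension Levy: cap £40,224.00 − YTD £39,212.00 = £1,012.00 subject; 6.5% × £1,012.00 = £65.78
Total: £138.35 + £65.78 = £204.13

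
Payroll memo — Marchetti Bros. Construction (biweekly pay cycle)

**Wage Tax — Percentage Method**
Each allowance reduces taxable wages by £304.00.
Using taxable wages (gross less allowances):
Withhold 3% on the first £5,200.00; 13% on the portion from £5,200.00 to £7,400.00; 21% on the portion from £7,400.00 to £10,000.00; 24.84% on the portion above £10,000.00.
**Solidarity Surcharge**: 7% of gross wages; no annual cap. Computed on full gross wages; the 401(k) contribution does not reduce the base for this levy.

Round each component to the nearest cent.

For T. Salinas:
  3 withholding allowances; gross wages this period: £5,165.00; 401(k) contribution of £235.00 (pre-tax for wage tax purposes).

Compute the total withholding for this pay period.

£482.09

Wage Tax: taxable = £5,165.00 − £235.00 − 3×£304.00 = £4,018.00
  3% × £4,018.00 = £120.54
Solidarity Surcharge: 7% × £5,165.00 = £361.55
Total: £120.54 + £361.55 = £482.09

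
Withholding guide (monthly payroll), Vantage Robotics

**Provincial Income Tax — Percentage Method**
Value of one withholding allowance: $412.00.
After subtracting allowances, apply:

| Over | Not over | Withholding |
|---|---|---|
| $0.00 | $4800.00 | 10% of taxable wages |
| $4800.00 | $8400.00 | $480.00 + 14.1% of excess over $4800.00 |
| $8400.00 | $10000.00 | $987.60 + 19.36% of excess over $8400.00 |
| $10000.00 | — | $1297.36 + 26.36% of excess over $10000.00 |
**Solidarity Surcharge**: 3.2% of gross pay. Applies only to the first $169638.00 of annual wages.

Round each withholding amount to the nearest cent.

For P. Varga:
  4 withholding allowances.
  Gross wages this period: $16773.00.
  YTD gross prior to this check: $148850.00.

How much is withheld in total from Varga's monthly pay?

Provincial Income Tax: taxable = $16773.00 − 4×$412.00 = $15125.00
  $1297.36 + 26.36% × ($15125.00 − $10000.00) = $1297.36 + 26.36% × $5125.00 = $2648.31
Solidarity Surcharge: 3.2% × $16773.00 = $536.74
Total: $2648.31 + $536.74 = $3185.05

$3185.05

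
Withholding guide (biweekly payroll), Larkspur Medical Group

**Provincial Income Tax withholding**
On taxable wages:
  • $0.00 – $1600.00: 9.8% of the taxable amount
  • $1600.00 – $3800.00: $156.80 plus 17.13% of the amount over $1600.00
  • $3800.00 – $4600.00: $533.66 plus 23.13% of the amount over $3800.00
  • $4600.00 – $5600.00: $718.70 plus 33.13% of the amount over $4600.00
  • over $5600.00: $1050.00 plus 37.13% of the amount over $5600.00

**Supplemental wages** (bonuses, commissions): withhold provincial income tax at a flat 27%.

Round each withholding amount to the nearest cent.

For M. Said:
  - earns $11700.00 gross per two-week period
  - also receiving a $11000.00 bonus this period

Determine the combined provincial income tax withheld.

$6284.93

Provincial Income Tax: taxable = $11700.00
  $1050.00 + 37.13% × ($11700.00 − $5600.00) = $1050.00 + 37.13% × $6100.00 = $3314.93
Supplemental (27% flat on bonus): 27% × $11000.00 = $2970.00
Total provincial income tax: $3314.93 + $2970.00 = $6284.93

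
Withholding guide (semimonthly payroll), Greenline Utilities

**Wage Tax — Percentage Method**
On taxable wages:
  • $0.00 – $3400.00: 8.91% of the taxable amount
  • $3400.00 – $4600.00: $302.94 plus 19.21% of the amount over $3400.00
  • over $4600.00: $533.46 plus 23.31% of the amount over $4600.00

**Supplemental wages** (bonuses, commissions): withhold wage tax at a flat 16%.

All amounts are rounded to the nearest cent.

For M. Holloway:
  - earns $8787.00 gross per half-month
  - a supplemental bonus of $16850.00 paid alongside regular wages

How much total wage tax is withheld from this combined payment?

Wage Tax: taxable = $8787.00
  $533.46 + 23.31% × ($8787.00 − $4600.00) = $533.46 + 23.31% × $4187.00 = $1509.45
Supplemental (16% flat on bonus): 16% × $16850.00 = $2696.00
Total wage tax: $1509.45 + $2696.00 = $4205.45

$4205.45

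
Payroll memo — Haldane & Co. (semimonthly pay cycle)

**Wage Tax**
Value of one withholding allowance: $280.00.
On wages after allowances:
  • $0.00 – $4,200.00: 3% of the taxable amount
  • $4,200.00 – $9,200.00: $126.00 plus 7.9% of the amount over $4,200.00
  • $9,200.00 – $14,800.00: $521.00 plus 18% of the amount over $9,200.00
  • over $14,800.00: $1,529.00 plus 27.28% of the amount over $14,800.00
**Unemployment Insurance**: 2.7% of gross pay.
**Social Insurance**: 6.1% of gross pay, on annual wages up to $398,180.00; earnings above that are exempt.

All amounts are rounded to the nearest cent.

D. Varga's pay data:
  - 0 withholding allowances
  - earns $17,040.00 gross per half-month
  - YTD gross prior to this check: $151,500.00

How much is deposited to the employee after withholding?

Wage Tax: taxable = $17,040.00
  $1,529.00 + 27.28% × ($17,040.00 − $14,800.00) = $1,529.00 + 27.28% × $2,240.00 = $2,140.07
Unemployment Insurance: 2.7% × $17,040.00 = $460.08
Social Insurance: 6.1% × $17,040.00 = $1,039.44
Total withheld: $2,140.07 + $460.08 + $1,039.44 = $3,639.59
Net pay: $17,040.00 − $3,639.59 = $13,400.41

$13,400.41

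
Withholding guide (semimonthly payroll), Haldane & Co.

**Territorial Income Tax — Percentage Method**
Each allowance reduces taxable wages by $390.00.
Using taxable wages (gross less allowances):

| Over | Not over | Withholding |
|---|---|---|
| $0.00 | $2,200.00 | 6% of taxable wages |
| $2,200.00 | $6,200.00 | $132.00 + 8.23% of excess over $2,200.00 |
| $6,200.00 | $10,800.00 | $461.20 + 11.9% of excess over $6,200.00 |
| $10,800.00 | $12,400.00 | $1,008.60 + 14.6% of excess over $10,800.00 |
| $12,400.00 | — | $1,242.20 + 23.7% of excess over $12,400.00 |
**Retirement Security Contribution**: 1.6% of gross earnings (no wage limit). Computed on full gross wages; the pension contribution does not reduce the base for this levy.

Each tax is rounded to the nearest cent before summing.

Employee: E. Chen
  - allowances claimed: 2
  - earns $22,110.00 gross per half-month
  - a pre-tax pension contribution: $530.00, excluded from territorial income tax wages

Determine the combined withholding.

Territorial Income Tax: taxable = $22,110.00 − $530.00 − 2×$390.00 = $20,800.00
  $1,242.20 + 23.7% × ($20,800.00 − $12,400.00) = $1,242.20 + 23.7% × $8,400.00 = $3,233.00
Retirement Security Contribution: 1.6% × $22,110.00 = $353.76
Total: $3,233.00 + $353.76 = $3,586.76

$3,586.76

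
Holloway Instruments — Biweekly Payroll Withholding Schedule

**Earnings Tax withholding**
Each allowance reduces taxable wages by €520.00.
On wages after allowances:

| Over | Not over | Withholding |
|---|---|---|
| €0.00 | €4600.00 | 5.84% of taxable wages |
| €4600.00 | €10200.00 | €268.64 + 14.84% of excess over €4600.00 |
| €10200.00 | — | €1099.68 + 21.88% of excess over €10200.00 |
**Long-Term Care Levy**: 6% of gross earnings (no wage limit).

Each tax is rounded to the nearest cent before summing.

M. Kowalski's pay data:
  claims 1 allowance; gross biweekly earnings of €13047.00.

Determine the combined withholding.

Earnings Tax: taxable = €13047.00 − 1×€520.00 = €12527.00
  €1099.68 + 21.88% × (€12527.00 − €10200.00) = €1099.68 + 21.88% × €2327.00 = €1608.83
Long-Term Care Levy: 6% × €13047.00 = €782.82
Total: €1608.83 + €782.82 = €2391.65

€2391.65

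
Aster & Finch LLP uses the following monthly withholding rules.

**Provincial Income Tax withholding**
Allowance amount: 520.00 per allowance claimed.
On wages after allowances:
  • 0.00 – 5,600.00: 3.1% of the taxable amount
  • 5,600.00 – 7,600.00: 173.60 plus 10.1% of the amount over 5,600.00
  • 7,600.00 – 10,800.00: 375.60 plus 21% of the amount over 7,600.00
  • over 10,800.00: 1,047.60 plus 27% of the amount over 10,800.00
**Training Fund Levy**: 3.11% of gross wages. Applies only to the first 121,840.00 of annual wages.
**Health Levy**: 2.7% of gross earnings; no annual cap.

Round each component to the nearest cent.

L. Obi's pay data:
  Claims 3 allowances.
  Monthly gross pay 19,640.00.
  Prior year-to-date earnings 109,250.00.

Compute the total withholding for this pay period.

3,935.03

Provincial Income Tax: taxable = 19,640.00 − 3×520.00 = 18,080.00
  1,047.60 + 27% × (18,080.00 − 10,800.00) = 1,047.60 + 27% × 7,280.00 = 3,013.20
Training Fund Levy: cap 121,840.00 − YTD 109,250.00 = 12,590.00 subject; 3.11% × 12,590.00 = 391.55
Health Levy: 2.7% × 19,640.00 = 530.28
Total: 3,013.20 + 391.55 + 530.28 = 3,935.03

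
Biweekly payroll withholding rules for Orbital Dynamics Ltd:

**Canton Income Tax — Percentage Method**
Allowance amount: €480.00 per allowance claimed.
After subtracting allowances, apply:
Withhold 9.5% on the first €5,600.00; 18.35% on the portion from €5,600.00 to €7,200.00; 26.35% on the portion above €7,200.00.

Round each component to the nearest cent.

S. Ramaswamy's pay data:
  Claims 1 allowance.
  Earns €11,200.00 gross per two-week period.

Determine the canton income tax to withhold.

Canton Income Tax: taxable = €11,200.00 − 1×€480.00 = €10,720.00
  €825.60 + 26.35% × (€10,720.00 − €7,200.00) = €825.60 + 26.35% × €3,520.00 = €1,753.12

€1,753.12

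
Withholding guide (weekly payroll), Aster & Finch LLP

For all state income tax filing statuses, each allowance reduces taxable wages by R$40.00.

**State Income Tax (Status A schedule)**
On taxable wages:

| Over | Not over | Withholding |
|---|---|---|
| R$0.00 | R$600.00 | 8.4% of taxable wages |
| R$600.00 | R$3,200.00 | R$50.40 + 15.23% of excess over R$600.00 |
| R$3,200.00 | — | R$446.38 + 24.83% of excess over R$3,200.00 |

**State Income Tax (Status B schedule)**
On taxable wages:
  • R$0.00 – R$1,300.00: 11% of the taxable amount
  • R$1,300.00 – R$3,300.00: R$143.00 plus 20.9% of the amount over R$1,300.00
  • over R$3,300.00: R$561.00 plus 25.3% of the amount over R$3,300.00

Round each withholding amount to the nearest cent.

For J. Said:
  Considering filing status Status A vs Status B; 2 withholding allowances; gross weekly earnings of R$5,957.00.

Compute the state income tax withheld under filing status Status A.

R$1,111.08

State Income Tax (Status A): taxable = R$5,957.00 − 2×R$40.00 = R$5,877.00
  R$446.38 + 24.83% × (R$5,877.00 − R$3,200.00) = R$446.38 + 24.83% × R$2,677.00 = R$1,111.08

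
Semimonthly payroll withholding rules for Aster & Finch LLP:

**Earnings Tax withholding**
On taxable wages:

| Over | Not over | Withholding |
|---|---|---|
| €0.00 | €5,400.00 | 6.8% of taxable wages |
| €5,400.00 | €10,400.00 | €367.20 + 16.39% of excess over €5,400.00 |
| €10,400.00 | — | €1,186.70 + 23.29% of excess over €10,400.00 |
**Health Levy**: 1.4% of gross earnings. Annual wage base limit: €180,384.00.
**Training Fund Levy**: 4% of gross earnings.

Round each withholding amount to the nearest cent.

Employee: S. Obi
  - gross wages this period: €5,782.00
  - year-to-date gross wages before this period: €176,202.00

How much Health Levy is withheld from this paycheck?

Health Levy: cap €180,384.00 − YTD €176,202.00 = €4,182.00 subject; 1.4% × €4,182.00 = €58.55

€58.55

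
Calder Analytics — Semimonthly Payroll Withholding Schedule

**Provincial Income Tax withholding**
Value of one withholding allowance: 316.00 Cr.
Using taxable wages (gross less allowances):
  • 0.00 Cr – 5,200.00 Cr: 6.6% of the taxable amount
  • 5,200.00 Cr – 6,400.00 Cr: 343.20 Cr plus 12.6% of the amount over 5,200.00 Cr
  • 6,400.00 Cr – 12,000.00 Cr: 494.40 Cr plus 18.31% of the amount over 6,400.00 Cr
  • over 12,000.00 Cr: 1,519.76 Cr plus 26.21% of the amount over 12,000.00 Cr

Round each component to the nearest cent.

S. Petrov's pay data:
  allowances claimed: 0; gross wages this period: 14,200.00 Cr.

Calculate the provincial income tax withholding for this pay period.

2,096.38 Cr

Provincial Income Tax: taxable = 14,200.00 Cr
  1,519.76 Cr + 26.21% × (14,200.00 Cr − 12,000.00 Cr) = 1,519.76 Cr + 26.21% × 2,200.00 Cr = 2,096.38 Cr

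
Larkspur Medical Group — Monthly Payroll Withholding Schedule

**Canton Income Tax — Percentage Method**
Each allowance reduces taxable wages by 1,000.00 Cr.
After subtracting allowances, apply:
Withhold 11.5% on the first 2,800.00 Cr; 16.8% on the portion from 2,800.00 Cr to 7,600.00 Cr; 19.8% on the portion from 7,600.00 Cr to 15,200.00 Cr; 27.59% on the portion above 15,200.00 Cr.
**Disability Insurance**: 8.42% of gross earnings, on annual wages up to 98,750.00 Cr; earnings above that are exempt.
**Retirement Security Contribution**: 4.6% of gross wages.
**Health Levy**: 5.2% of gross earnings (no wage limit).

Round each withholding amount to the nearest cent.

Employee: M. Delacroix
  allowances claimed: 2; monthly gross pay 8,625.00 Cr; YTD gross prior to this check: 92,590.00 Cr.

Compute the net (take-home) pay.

6,296.48 Cr

Canton Income Tax: taxable = 8,625.00 Cr − 2×1,000.00 Cr = 6,625.00 Cr
  322.00 Cr + 16.8% × (6,625.00 Cr − 2,800.00 Cr) = 322.00 Cr + 16.8% × 3,825.00 Cr = 964.60 Cr
Disability Insurance: cap 98,750.00 Cr − YTD 92,590.00 Cr = 6,160.00 Cr subject; 8.42% × 6,160.00 Cr = 518.67 Cr
Retirement Security Contribution: 4.6% × 8,625.00 Cr = 396.75 Cr
Health Levy: 5.2% × 8,625.00 Cr = 448.50 Cr
Total withheld: 964.60 Cr + 518.67 Cr + 396.75 Cr + 448.50 Cr = 2,328.52 Cr
Net pay: 8,625.00 Cr − 2,328.52 Cr = 6,296.48 Cr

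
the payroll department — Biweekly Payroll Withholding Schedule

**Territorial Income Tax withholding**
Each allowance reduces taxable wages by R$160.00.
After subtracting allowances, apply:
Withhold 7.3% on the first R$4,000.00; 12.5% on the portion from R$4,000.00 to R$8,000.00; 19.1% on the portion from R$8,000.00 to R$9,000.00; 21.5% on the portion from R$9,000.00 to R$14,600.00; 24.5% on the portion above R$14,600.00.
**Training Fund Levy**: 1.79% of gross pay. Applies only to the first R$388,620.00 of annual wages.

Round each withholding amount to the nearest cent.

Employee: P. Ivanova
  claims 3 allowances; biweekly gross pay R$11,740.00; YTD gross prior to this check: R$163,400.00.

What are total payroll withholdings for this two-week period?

R$1,679.05

Territorial Income Tax: taxable = R$11,740.00 − 3×R$160.00 = R$11,260.00
  R$983.00 + 21.5% × (R$11,260.00 − R$9,000.00) = R$983.00 + 21.5% × R$2,260.00 = R$1,468.90
Training Fund Levy: 1.79% × R$11,740.00 = R$210.15
Total: R$1,468.90 + R$210.15 = R$1,679.05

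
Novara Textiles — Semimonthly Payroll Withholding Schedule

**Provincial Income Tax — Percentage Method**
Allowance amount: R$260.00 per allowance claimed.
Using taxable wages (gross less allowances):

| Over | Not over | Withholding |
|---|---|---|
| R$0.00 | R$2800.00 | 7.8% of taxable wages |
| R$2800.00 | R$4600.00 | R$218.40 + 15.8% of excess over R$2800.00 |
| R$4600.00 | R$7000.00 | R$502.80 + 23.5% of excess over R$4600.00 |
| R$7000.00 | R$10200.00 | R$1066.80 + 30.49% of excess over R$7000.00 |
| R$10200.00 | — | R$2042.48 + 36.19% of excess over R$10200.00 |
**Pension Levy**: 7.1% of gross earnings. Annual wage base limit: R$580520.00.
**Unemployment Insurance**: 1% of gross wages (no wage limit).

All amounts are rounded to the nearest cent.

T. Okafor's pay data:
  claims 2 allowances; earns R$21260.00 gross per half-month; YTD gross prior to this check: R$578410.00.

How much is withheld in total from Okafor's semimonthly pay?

Provincial Income Tax: taxable = R$21260.00 − 2×R$260.00 = R$20740.00
  R$2042.48 + 36.19% × (R$20740.00 − R$10200.00) = R$2042.48 + 36.19% × R$10540.00 = R$5856.91
Pension Levy: cap R$580520.00 − YTD R$578410.00 = R$2110.00 subject; 7.1% × R$2110.00 = R$149.81
Unemployment Insurance: 1% × R$21260.00 = R$212.60
Total: R$5856.91 + R$149.81 + R$212.60 = R$6219.32

R$6219.32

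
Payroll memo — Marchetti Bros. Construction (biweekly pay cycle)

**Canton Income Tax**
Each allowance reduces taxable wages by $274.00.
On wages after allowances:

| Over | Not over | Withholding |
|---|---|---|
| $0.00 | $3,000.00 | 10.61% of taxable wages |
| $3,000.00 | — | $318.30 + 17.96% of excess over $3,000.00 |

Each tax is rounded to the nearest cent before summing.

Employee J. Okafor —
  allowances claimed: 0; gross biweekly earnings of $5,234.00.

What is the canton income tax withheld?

Canton Income Tax: taxable = $5,234.00
  $318.30 + 17.96% × ($5,234.00 − $3,000.00) = $318.30 + 17.96% × $2,234.00 = $719.53

$719.53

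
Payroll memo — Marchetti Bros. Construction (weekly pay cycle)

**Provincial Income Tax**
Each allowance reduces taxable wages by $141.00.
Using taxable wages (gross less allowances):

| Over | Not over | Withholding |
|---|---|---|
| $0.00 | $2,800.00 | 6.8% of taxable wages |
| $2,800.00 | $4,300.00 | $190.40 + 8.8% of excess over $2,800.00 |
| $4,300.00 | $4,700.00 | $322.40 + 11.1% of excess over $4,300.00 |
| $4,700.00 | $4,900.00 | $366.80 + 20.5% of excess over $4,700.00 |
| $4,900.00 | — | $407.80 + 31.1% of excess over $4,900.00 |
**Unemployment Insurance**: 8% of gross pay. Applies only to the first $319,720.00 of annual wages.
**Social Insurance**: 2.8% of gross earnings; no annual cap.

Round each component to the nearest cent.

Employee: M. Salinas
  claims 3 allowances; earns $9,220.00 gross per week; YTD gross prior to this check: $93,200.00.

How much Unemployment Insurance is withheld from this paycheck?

$737.60

Unemployment Insurance: 8% × $9,220.00 = $737.60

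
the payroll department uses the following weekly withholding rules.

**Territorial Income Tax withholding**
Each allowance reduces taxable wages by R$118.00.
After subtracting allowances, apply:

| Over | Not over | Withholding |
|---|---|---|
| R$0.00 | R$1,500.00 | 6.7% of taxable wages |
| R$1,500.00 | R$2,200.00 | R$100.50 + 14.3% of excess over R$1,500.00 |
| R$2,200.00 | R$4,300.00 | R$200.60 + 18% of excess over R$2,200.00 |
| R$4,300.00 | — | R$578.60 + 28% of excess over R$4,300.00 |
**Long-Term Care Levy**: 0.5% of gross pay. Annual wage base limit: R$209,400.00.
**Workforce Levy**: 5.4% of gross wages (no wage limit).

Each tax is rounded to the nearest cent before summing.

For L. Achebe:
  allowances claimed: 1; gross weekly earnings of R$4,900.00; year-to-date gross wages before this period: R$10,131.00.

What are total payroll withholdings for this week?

Territorial Income Tax: taxable = R$4,900.00 − 1×R$118.00 = R$4,782.00
  R$578.60 + 28% × (R$4,782.00 − R$4,300.00) = R$578.60 + 28% × R$482.00 = R$713.56
Long-Term Care Levy: 0.5% × R$4,900.00 = R$24.50
Workforce Levy: 5.4% × R$4,900.00 = R$264.60
Total: R$713.56 + R$24.50 + R$264.60 = R$1,002.66

R$1,002.66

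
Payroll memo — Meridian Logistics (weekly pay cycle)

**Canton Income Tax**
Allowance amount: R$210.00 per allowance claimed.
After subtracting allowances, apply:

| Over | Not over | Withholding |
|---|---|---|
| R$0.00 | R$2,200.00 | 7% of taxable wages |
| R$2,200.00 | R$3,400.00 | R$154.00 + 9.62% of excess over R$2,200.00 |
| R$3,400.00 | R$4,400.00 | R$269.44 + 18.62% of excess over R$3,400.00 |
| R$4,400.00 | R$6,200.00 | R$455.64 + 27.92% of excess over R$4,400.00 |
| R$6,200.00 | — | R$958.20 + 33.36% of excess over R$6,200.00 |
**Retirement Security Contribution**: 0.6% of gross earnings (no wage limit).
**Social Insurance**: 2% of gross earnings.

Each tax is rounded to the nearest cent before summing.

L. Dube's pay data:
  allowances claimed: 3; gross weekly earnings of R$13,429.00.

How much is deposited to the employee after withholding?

R$9,920.22

Canton Income Tax: taxable = R$13,429.00 − 3×R$210.00 = R$12,799.00
  R$958.20 + 33.36% × (R$12,799.00 − R$6,200.00) = R$958.20 + 33.36% × R$6,599.00 = R$3,159.63
Retirement Security Contribution: 0.6% × R$13,429.00 = R$80.57
Social Insurance: 2% × R$13,429.00 = R$268.58
Total withheld: R$3,159.63 + R$80.57 + R$268.58 = R$3,508.78
Net pay: R$13,429.00 − R$3,508.78 = R$9,920.22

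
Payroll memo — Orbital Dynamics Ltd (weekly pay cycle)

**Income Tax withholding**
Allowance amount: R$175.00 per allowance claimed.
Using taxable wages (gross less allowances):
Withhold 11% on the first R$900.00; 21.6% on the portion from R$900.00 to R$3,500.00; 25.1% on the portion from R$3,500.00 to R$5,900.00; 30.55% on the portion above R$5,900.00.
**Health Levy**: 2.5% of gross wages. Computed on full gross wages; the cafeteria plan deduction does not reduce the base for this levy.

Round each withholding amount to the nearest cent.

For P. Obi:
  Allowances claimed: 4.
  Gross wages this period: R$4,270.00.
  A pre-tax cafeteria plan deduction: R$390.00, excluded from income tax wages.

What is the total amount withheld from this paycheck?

Income Tax: taxable = R$4,270.00 − R$390.00 − 4×R$175.00 = R$3,180.00
  R$99.00 + 21.6% × (R$3,180.00 − R$900.00) = R$99.00 + 21.6% × R$2,280.00 = R$591.48
Health Levy: 2.5% × R$4,270.00 = R$106.75
Total: R$591.48 + R$106.75 = R$698.23

R$698.23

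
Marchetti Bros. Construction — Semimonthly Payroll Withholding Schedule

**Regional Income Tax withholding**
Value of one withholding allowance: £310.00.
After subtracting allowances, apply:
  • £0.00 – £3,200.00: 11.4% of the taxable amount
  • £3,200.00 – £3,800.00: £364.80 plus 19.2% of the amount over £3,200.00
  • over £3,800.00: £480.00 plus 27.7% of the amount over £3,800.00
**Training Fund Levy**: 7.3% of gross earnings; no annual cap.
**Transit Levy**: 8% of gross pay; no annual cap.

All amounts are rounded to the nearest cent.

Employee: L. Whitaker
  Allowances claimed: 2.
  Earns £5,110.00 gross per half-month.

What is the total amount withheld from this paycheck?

Regional Income Tax: taxable = £5,110.00 − 2×£310.00 = £4,490.00
  £480.00 + 27.7% × (£4,490.00 − £3,800.00) = £480.00 + 27.7% × £690.00 = £671.13
Training Fund Levy: 7.3% × £5,110.00 = £373.03
Transit Levy: 8% × £5,110.00 = £408.80
Total: £671.13 + £373.03 + £408.80 = £1,452.96

£1,452.96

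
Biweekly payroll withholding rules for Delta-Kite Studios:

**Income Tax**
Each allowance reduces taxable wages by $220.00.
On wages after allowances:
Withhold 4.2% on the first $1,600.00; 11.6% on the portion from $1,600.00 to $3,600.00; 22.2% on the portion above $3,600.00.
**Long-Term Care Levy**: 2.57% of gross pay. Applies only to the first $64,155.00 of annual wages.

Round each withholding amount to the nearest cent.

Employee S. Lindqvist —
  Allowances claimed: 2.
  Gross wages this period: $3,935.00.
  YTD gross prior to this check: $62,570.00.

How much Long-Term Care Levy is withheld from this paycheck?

$40.73

Long-Term Care Levy: cap $64,155.00 − YTD $62,570.00 = $1,585.00 subject; 2.57% × $1,585.00 = $40.73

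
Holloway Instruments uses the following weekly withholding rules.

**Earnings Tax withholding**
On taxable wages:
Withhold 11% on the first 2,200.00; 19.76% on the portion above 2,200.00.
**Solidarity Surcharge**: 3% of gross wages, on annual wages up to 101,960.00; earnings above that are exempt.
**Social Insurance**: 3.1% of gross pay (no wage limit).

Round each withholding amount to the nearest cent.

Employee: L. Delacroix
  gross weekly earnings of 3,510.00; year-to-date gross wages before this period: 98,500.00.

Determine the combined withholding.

Earnings Tax: taxable = 3,510.00
  242.00 + 19.76% × (3,510.00 − 2,200.00) = 242.00 + 19.76% × 1,310.00 = 500.86
Solidarity Surcharge: cap 101,960.00 − YTD 98,500.00 = 3,460.00 subject; 3% × 3,460.00 = 103.80
Social Insurance: 3.1% × 3,510.00 = 108.81
Total: 500.86 + 103.80 + 108.81 = 713.47

713.47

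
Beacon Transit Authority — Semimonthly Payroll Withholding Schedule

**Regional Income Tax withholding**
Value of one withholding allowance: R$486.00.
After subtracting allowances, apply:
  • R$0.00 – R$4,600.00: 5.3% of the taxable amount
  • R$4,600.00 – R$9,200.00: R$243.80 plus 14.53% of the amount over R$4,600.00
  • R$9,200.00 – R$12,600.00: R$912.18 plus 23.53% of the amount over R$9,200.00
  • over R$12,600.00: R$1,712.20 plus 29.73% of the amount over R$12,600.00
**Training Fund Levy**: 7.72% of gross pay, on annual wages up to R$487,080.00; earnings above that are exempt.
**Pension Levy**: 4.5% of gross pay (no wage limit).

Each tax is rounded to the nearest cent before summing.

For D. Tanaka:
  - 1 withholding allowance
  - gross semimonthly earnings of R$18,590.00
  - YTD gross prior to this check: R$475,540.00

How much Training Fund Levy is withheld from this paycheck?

Training Fund Levy: cap R$487,080.00 − YTD R$475,540.00 = R$11,540.00 subject; 7.72% × R$11,540.00 = R$890.89

R$890.89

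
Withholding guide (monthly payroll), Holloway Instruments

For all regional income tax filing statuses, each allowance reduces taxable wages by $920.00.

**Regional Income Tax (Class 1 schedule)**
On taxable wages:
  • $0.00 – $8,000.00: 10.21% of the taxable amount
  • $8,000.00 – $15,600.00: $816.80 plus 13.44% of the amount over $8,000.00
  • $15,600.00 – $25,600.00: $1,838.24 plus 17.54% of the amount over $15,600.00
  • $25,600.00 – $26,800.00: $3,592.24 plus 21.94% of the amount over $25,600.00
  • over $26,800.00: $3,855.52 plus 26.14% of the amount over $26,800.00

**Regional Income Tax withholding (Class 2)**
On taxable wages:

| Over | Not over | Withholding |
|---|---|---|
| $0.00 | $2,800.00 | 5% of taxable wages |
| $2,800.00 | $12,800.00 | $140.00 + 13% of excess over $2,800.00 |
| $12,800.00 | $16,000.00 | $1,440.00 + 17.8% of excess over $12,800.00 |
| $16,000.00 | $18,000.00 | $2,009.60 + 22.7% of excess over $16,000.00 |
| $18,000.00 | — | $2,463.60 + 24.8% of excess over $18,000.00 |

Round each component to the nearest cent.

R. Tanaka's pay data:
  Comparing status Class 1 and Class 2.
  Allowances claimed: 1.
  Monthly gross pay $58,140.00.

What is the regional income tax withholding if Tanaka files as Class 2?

Regional Income Tax (Class 2): taxable = $58,140.00 − 1×$920.00 = $57,220.00
  $2,463.60 + 24.8% × ($57,220.00 − $18,000.00) = $2,463.60 + 24.8% × $39,220.00 = $12,190.16

$12,190.16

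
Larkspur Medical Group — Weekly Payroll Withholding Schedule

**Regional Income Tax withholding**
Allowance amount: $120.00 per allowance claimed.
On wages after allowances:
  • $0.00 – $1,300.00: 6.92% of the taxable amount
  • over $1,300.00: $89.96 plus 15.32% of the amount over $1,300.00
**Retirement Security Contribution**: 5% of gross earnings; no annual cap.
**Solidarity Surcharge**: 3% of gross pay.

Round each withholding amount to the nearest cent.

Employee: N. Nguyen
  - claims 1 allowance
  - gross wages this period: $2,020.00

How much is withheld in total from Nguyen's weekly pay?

$343.48

Regional Income Tax: taxable = $2,020.00 − 1×$120.00 = $1,900.00
  $89.96 + 15.32% × ($1,900.00 − $1,300.00) = $89.96 + 15.32% × $600.00 = $181.88
Retirement Security Contribution: 5% × $2,020.00 = $101.00
Solidarity Surcharge: 3% × $2,020.00 = $60.60
Total: $181.88 + $101.00 + $60.60 = $343.48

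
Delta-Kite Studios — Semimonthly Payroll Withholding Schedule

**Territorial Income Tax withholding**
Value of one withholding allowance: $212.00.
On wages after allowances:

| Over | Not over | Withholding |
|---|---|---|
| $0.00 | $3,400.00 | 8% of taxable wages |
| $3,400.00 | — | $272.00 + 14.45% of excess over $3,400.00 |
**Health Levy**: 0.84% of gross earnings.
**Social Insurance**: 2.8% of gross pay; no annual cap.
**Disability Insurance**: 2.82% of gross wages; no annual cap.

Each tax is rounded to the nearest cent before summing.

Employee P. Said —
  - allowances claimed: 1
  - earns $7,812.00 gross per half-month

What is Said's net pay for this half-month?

$6,428.44

Territorial Income Tax: taxable = $7,812.00 − 1×$212.00 = $7,600.00
  $272.00 + 14.45% × ($7,600.00 − $3,400.00) = $272.00 + 14.45% × $4,200.00 = $878.90
Health Levy: 0.84% × $7,812.00 = $65.62
Social Insurance: 2.8% × $7,812.00 = $218.74
Disability Insurance: 2.82% × $7,812.00 = $220.30
Total withheld: $878.90 + $65.62 + $218.74 + $220.30 = $1,383.56
Net pay: $7,812.00 − $1,383.56 = $6,428.44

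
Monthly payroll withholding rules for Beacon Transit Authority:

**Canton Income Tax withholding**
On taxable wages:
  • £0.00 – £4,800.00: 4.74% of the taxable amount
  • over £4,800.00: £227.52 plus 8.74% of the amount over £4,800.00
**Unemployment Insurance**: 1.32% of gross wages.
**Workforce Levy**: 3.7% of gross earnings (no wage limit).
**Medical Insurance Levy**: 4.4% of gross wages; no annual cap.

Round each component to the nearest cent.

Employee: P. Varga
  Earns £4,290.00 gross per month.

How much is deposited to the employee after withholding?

£3,682.53

Canton Income Tax: taxable = £4,290.00
  4.74% × £4,290.00 = £203.35
Unemployment Insurance: 1.32% × £4,290.00 = £56.63
Workforce Levy: 3.7% × £4,290.00 = £158.73
Medical Insurance Levy: 4.4% × £4,290.00 = £188.76
Total withheld: £203.35 + £56.63 + £158.73 + £188.76 = £607.47
Net pay: £4,290.00 − £607.47 = £3,682.53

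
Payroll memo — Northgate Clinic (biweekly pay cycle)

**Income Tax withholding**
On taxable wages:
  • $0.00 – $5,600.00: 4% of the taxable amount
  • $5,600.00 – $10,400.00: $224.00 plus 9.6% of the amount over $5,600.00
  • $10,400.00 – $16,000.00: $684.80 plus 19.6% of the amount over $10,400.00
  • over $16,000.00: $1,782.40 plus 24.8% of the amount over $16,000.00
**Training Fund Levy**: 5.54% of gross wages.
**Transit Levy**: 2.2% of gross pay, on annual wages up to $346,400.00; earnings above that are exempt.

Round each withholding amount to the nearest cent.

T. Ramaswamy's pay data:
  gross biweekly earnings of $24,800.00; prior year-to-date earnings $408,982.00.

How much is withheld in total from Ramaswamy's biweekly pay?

Income Tax: taxable = $24,800.00
  $1,782.40 + 24.8% × ($24,800.00 − $16,000.00) = $1,782.40 + 24.8% × $8,800.00 = $3,964.80
Training Fund Levy: 5.54% × $24,800.00 = $1,373.92
Transit Levy: YTD $408,982.00 ≥ cap $346,400.00 → $0.00
Total: $3,964.80 + $1,373.92 + $0.00 = $5,338.72

$5,338.72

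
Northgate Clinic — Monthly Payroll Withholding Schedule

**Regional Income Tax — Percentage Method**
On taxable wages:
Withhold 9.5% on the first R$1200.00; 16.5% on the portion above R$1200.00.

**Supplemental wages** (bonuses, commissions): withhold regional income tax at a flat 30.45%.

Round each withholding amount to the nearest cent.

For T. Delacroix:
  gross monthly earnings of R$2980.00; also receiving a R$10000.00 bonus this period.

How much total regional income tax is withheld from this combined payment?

Regional Income Tax: taxable = R$2980.00
  R$114.00 + 16.5% × (R$2980.00 − R$1200.00) = R$114.00 + 16.5% × R$1780.00 = R$407.70
Supplemental (30.45% flat on bonus): 30.45% × R$10000.00 = R$3045.00
Total regional income tax: R$407.70 + R$3045.00 = R$3452.70

R$3452.70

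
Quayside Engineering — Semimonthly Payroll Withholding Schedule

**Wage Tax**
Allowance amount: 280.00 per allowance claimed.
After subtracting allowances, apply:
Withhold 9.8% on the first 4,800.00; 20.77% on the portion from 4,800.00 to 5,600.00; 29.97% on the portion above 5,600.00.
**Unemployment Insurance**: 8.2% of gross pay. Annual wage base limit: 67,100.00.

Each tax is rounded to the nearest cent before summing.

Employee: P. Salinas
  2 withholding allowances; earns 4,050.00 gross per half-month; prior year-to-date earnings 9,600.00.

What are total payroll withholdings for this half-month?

Wage Tax: taxable = 4,050.00 − 2×280.00 = 3,490.00
  9.8% × 3,490.00 = 342.02
Unemployment Insurance: 8.2% × 4,050.00 = 332.10
Total: 342.02 + 332.10 = 674.12

674.12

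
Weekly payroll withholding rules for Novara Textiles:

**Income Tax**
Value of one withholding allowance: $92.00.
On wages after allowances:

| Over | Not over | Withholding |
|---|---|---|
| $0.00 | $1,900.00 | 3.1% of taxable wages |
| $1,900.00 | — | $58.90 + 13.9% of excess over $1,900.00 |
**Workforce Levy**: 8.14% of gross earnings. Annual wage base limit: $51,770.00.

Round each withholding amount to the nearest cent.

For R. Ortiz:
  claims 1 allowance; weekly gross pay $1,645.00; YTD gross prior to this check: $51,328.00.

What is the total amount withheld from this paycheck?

Income Tax: taxable = $1,645.00 − 1×$92.00 = $1,553.00
  3.1% × $1,553.00 = $48.14
Workforce Levy: cap $51,770.00 − YTD $51,328.00 = $442.00 subject; 8.14% × $442.00 = $35.98
Total: $48.14 + $35.98 = $84.12

$84.12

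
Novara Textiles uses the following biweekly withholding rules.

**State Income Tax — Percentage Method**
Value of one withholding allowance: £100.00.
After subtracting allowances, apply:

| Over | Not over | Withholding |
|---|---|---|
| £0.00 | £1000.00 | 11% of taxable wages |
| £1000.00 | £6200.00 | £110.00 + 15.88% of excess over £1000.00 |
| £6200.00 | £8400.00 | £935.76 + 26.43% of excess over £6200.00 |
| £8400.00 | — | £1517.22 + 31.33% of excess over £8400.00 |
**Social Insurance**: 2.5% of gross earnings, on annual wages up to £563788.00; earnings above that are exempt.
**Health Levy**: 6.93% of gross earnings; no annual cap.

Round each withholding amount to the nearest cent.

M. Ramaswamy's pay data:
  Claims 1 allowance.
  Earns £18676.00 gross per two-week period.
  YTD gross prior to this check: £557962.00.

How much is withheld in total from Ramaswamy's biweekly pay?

£6145.26

State Income Tax: taxable = £18676.00 − 1×£100.00 = £18576.00
  £1517.22 + 31.33% × (£18576.00 − £8400.00) = £1517.22 + 31.33% × £10176.00 = £4705.36
Social Insurance: cap £563788.00 − YTD £557962.00 = £5826.00 subject; 2.5% × £5826.00 = £145.65
Health Levy: 6.93% × £18676.00 = £1294.25
Total: £4705.36 + £145.65 + £1294.25 = £6145.26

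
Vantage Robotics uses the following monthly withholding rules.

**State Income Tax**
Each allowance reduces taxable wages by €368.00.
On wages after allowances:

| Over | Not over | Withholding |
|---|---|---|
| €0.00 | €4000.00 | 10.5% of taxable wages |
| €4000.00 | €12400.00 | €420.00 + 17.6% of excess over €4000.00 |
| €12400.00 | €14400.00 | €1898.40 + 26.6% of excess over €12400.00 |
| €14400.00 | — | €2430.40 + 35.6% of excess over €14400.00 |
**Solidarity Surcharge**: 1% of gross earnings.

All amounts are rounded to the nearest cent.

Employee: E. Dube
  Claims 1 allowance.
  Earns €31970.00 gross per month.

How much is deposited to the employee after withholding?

State Income Tax: taxable = €31970.00 − 1×€368.00 = €31602.00
  €2430.40 + 35.6% × (€31602.00 − €14400.00) = €2430.40 + 35.6% × €17202.00 = €8554.31
Solidarity Surcharge: 1% × €31970.00 = €319.70
Total withheld: €8554.31 + €319.70 = €8874.01
Net pay: €31970.00 − €8874.01 = €23095.99

€23095.99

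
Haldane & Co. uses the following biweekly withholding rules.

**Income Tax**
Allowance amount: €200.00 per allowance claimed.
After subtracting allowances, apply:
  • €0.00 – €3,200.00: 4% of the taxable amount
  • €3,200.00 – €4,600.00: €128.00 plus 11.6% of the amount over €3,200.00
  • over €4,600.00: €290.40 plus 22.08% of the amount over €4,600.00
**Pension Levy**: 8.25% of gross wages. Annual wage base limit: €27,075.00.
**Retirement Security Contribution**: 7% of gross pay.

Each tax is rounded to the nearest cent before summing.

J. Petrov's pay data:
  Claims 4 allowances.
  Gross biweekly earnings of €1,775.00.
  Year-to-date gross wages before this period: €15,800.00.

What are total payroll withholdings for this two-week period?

€309.69

Income Tax: taxable = €1,775.00 − 4×€200.00 = €975.00
  4% × €975.00 = €39.00
Pension Levy: 8.25% × €1,775.00 = €146.44
Retirement Security Contribution: 7% × €1,775.00 = €124.25
Total: €39.00 + €146.44 + €124.25 = €309.69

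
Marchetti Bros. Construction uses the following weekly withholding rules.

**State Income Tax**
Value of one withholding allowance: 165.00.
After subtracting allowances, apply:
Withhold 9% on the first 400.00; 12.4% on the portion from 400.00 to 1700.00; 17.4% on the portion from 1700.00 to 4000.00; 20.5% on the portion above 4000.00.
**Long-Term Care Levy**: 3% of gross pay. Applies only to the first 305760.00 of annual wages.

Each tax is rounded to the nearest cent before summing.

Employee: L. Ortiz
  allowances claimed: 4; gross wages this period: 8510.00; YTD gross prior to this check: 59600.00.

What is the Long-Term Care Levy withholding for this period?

255.30

Long-Term Care Levy: 3% × 8510.00 = 255.30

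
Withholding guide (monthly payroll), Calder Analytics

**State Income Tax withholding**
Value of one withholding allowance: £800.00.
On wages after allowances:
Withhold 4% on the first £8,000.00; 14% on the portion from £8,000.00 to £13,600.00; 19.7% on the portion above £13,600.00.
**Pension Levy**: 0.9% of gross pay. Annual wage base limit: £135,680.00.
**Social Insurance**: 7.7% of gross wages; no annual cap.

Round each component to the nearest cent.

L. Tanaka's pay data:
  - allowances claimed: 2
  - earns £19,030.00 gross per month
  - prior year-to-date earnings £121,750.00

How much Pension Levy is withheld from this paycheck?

£125.37

Pension Levy: cap £135,680.00 − YTD £121,750.00 = £13,930.00 subject; 0.9% × £13,930.00 = £125.37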